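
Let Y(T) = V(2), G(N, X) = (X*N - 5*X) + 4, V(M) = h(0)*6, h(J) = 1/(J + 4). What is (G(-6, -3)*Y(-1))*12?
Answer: 666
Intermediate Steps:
h(J) = 1/(4 + J)
V(M) = 3/2 (V(M) = 6/(4 + 0) = 6/4 = (1/4)*6 = 3/2)
G(N, X) = 4 - 5*X + N*X (G(N, X) = (N*X - 5*X) + 4 = (-5*X + N*X) + 4 = 4 - 5*X + N*X)
Y(T) = 3/2
(G(-6, -3)*Y(-1))*12 = ((4 - 5*(-3) - 6*(-3))*(3/2))*12 = ((4 + 15 + 18)*(3/2))*12 = (37*(3/2))*12 = (111/2)*12 = 666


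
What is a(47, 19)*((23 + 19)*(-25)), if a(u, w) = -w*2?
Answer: 39900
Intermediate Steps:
a(u, w) = -2*w
a(47, 19)*((23 + 19)*(-25)) = (-2*19)*((23 + 19)*(-25)) = -1596*(-25) = -38*(-1050) = 39900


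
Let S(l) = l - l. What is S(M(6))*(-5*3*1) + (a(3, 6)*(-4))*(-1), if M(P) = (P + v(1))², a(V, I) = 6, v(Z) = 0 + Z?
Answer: 24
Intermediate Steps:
v(Z) = Z
M(P) = (1 + P)² (M(P) = (P + 1)² = (1 + P)²)
S(l) = 0
S(M(6))*(-5*3*1) + (a(3, 6)*(-4))*(-1) = 0*(-5*3*1) + (6*(-4))*(-1) = 0*(-15*1) - 24*(-1) = 0*(-15) + 24 = 0 + 24 = 24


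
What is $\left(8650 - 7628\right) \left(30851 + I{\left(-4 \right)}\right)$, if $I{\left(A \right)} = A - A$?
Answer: $31529722$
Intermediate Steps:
$I{\left(A \right)} = 0$
$\left(8650 - 7628\right) \left(30851 + I{\left(-4 \right)}\right) = \left(8650 - 7628\right) \left(30851 + 0\right) = 1022 \cdot 30851 = 31529722$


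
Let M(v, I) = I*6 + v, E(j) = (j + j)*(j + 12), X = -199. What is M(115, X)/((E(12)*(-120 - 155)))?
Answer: 1079/158400 ≈ 0.0068119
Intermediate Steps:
E(j) = 2*j*(12 + j) (E(j) = (2*j)*(12 + j) = 2*j*(12 + j))
M(v, I) = v + 6*I (M(v, I) = 6*I + v = v + 6*I)
M(115, X)/((E(12)*(-120 - 155))) = (115 + 6*(-199))/(((2*12*(12 + 12))*(-120 - 155))) = (115 - 1194)/(((2*12*24)*(-275))) = -1079/(576*(-275)) = -1079/(-158400) = -1079*(-1/158400) = 1079/158400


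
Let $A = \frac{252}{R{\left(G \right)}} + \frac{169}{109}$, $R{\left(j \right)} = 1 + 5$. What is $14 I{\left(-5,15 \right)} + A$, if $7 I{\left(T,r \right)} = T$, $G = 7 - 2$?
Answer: $\frac{3657}{109} \approx 33.55$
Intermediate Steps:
$G = 5$
$R{\left(j \right)} = 6$
$I{\left(T,r \right)} = \frac{T}{7}$
$A = \frac{4747}{109}$ ($A = \frac{252}{6} + \frac{169}{109} = 252 \cdot \frac{1}{6} + 169 \cdot \frac{1}{109} = 42 + \frac{169}{109} = \frac{4747}{109} \approx 43.55$)
$14 I{\left(-5,15 \right)} + A = 14 \cdot \frac{1}{7} \left(-5\right) + \frac{4747}{109} = 14 \left(- \frac{5}{7}\right) + \frac{4747}{109} = -10 + \frac{4747}{109} = \frac{3657}{109}$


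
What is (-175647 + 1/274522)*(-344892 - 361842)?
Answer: 17038991264173011/137261 ≈ 1.2414e+11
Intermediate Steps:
(-175647 + 1/274522)*(-344892 - 361842) = (-175647 + 1/274522)*(-706734) = -48218965733/274522*(-706734) = 17038991264173011/137261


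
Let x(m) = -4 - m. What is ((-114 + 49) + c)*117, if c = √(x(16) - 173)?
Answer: -7605 + 117*I*√193 ≈ -7605.0 + 1625.4*I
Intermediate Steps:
c = I*√193 (c = √((-4 - 1*16) - 173) = √((-4 - 16) - 173) = √(-20 - 173) = √(-193) = I*√193 ≈ 13.892*I)
((-114 + 49) + c)*117 = ((-114 + 49) + I*√193)*117 = (-65 + I*√193)*117 = -7605 + 117*I*√193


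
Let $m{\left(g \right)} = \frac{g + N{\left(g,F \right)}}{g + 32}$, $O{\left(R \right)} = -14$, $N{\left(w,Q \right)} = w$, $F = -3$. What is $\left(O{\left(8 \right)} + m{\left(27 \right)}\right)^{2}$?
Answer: $\frac{595984}{3481} \approx 171.21$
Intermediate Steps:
$m{\left(g \right)} = \frac{2 g}{32 + g}$ ($m{\left(g \right)} = \frac{g + g}{g + 32} = \frac{2 g}{32 + g}$)
$\left(O{\left(8 \right)} + m{\left(27 \right)}\right)^{2} = \left(-14 + 2 \cdot 27 \frac{1}{32 + 27}\right)^{2} = \left(-14 + 2 \cdot 27 \cdot \frac{1}{59}\right)^{2} = \left(-14 + \frac{54}{59}\right)^{2} = \left(- \frac{772}{59}\right)^{2} = \frac{595984}{3481}$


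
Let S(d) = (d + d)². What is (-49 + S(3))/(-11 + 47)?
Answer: -13/36 ≈ -0.36111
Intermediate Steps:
S(d) = 4*d² (S(d) = (2*d)² = 4*d²)
(-49 + S(3))/(-11 + 47) = (-49 + 4*3²)/(-11 + 47) = (-49 + 4*9)/36 = (-49 + 36)/36 = (1/36)*(-13) = -13/36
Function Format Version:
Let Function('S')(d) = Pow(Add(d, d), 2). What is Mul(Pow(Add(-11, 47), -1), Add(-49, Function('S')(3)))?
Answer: Rational(-13, 36) ≈ -0.36111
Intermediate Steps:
Function('S')(d) = Mul(4, Pow(d, 2)) (Function('S')(d) = Pow(Mul(2, d), 2) = Mul(4, Pow(d, 2)))
Mul(Pow(Add(-11, 47), -1), Add(-49, Function('S')(3))) = Mul(Pow(Add(-11, 47), -1), Add(-49, Mul(4, Pow(3, 2)))) = Mul(Pow(36, -1), Add(-49, Mul(4, 9))) = Mul(Rational(1, 36), Add(-49, 36)) = Mul(Rational(1, 36), -13) = Rational(-13, 36)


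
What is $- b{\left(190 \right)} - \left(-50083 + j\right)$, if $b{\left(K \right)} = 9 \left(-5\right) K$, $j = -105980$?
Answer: $164613$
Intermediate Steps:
$b{\left(K \right)} = - 45 K$
$- b{\left(190 \right)} - \left(-50083 + j\right) = - \left(-45\right) 190 - -156063 = \left(-1\right) \left(-8550\right) + \left(\left(-55391 + 105474\right) + 105980\right) = 8550 + \left(50083 + 105980\right) = 8550 + 156063 = 164613$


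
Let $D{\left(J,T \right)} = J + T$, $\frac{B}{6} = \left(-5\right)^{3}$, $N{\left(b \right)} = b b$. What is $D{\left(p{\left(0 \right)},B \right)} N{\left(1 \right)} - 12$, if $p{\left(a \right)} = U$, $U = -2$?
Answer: $-764$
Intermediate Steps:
$p{\left(a \right)} = -2$
$N{\left(b \right)} = b^{2}$
$B = -750$ ($B = 6 \left(-5\right)^{3} = 6 \left(-125\right) = -750$)
$D{\left(p{\left(0 \right)},B \right)} N{\left(1 \right)} - 12 = \left(-2 - 750\right) 1^{2} - 12 = \left(-752\right) 1 - 12 = -752 - 12 = -764$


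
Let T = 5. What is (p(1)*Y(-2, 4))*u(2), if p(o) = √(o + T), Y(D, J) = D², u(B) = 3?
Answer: 12*√6 ≈ 29.394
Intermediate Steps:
p(o) = √(5 + o) (p(o) = √(o + 5) = √(5 + o))
(p(1)*Y(-2, 4))*u(2) = (√(5 + 1)*(-2)²)*3 = (√6*4)*3 = (4*√6)*3 = 12*√6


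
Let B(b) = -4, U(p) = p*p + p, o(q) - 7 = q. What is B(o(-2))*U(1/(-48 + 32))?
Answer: 15/64 ≈ 0.23438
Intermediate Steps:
o(q) = 7 + q
U(p) = p + p² (U(p) = p² + p = p + p²)
B(o(-2))*U(1/(-48 + 32)) = -4*(1 + 1/(-48 + 32))/(-48 + 32) = -4*(1 + 1/(-16))/(-16) = -(-1)*(1 - 1/16)/4 = -(-1)*15/(4*16) = -4*(-15/256) = 15/64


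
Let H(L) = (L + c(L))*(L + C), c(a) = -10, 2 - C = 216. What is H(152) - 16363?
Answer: -25167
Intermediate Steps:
C = -214 (C = 2 - 1*216 = 2 - 216 = -214)
H(L) = (-214 + L)*(-10 + L) (H(L) = (L - 10)*(L - 214) = (-10 + L)*(-214 + L) = (-214 + L)*(-10 + L))
H(152) - 16363 = (2140 + 152² - 224*152) - 16363 = (2140 + 23104 - 34048) - 16363 = -8804 - 16363 = -25167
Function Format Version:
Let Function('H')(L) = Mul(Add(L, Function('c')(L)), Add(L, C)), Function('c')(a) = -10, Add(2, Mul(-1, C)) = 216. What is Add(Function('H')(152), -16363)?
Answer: -25167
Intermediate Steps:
C = -214 (C = Add(2, Mul(-1, 216)) = Add(2, -216) = -214)
Function('H')(L) = Mul(Add(-214, L), Add(-10, L)) (Function('H')(L) = Mul(Add(L, -10), Add(L, -214)) = Mul(Add(-10, L), Add(-214, L)) = Mul(Add(-214, L), Add(-10, L)))
Add(Function('H')(152), -16363) = Add(Add(2140, Pow(152, 2), Mul(-224, 152)), -16363) = Add(Add(2140, 23104, -34048), -16363) = Add(-8804, -16363) = -25167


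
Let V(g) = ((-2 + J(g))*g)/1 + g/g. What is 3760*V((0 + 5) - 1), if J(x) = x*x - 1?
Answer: 199280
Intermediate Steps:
J(x) = -1 + x² (J(x) = x² - 1 = -1 + x²)
V(g) = 1 + g*(-3 + g²) (V(g) = ((-2 + (-1 + g²))*g)/1 + g/g = ((-3 + g²)*g)*1 + 1 = (g*(-3 + g²))*1 + 1 = g*(-3 + g²) + 1 = 1 + g*(-3 + g²))
3760*V((0 + 5) - 1) = 3760*(1 + ((0 + 5) - 1)³ - 3*((0 + 5) - 1)) = 3760*(1 + (5 - 1)³ - 3*(5 - 1)) = 3760*(1 + 4³ - 3*4) = 3760*(1 + 64 - 12) = 3760*53 = 199280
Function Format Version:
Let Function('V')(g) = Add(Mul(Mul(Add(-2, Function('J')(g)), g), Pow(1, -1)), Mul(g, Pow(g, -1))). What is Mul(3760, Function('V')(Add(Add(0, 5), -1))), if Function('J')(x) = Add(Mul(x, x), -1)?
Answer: 199280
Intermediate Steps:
Function('J')(x) = Add(-1, Pow(x, 2)) (Function('J')(x) = Add(Pow(x, 2), -1) = Add(-1, Pow(x, 2)))
Function('V')(g) = Add(1, Mul(g, Add(-3, Pow(g, 2)))) (Function('V')(g) = Add(Mul(Mul(Add(-2, Add(-1, Pow(g, 2))), g), Pow(1, -1)), Mul(g, Pow(g, -1))) = Add(Mul(Mul(Add(-3, Pow(g, 2)), g), 1), 1) = Add(Mul(Mul(g, Add(-3, Pow(g, 2))), 1), 1) = Add(Mul(g, Add(-3, Pow(g, 2))), 1) = Add(1, Mul(g, Add(-3, Pow(g, 2)))))
Mul(3760, Function('V')(Add(Add(0, 5), -1))) = Mul(3760, Add(1, Pow(Add(Add(0, 5), -1), 3), Mul(-3, Add(Add(0, 5), -1)))) = Mul(3760, Add(1, Pow(Add(5, -1), 3), Mul(-3, Add(5, -1)))) = Mul(3760, Add(1, Pow(4, 3), Mul(-3, 4))) = Mul(3760, Add(1, 64, -12)) = Mul(3760, 53) = 199280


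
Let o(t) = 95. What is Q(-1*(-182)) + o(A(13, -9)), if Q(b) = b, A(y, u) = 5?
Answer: 277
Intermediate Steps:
Q(-1*(-182)) + o(A(13, -9)) = -1*(-182) + 95 = 182 + 95 = 277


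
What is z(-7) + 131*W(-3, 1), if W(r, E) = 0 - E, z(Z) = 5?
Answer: -126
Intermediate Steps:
W(r, E) = -E
z(-7) + 131*W(-3, 1) = 5 + 131*(-1*1) = 5 + 131*(-1) = 5 - 131 = -126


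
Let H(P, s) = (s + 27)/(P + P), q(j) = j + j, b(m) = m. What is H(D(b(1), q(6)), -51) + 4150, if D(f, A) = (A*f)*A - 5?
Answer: 576838/139 ≈ 4149.9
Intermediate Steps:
q(j) = 2*j
D(f, A) = -5 + f*A² (D(f, A) = f*A² - 5 = -5 + f*A²)
H(P, s) = (27 + s)/(2*P) (H(P, s) = (27 + s)/((2*P)) = (27 + s)*(1/(2*P)) = (27 + s)/(2*P))
H(D(b(1), q(6)), -51) + 4150 = (27 - 51)/(2*(-5 + 1*(2*6)²)) + 4150 = (½)*(-24)/(-5 + 1*12²) + 4150 = (½)*(-24)/(-5 + 1*144) + 4150 = (½)*(-24)/(-5 + 144) + 4150 = (½)*(-24)/139 + 4150 = (½)*(1/139)*(-24) + 4150 = -12/139 + 4150 = 576838/139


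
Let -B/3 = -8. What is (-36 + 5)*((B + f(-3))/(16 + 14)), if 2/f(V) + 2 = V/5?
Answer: -4681/195 ≈ -24.005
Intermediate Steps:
B = 24 (B = -3*(-8) = 24)
f(V) = 2/(-2 + V/5)
(-36 + 5)*((B + f(-3))/(16 + 14)) = (-36 + 5)*((24 + 10/(-10 - 3))/(16 + 14)) = -31*(24 + 10/(-13))/30 = -31*(24 + 10*(-1/13))/30 = -31*(24 - 10/13)/30 = -9362/(13*30) = -31*151/195 = -4681/195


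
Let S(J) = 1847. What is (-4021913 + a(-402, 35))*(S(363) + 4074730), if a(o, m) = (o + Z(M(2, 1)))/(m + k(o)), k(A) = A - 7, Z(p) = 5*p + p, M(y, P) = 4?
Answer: -3065983541473734/187 ≈ -1.6396e+13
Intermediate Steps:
Z(p) = 6*p
k(A) = -7 + A
a(o, m) = (24 + o)/(-7 + m + o) (a(o, m) = (o + 6*4)/(m + (-7 + o)) = (o + 24)/(-7 + m + o) = (24 + o)/(-7 + m + o))
(-4021913 + a(-402, 35))*(S(363) + 4074730) = (-4021913 + (24 - 402)/(-7 + 35 - 402))*(1847 + 4074730) = (-4021913 - 378/(-374))*4076577 = (-4021913 - 1/374*(-378))*4076577 = (-4021913 + 189/187)*4076577 = -752097542/187*4076577 = -3065983541473734/187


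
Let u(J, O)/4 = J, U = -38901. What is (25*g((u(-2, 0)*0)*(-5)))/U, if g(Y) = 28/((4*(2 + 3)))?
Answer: -35/38901 ≈ -0.00089972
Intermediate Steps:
u(J, O) = 4*J
g(Y) = 7/5 (g(Y) = 28/((4*5)) = 28/20 = 28*(1/20) = 7/5)
(25*g((u(-2, 0)*0)*(-5)))/U = (25*(7/5))/(-38901) = 35*(-1/38901) = -35/38901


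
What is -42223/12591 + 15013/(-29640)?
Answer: -480172801/124399080 ≈ -3.8599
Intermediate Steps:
-42223/12591 + 15013/(-29640) = -42223*1/12591 + 15013*(-1/29640) = -42223/12591 - 15013/29640 = -480172801/124399080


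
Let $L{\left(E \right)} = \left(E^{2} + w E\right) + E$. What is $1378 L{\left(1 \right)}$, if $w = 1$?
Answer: $4134$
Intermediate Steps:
$L{\left(E \right)} = E^{2} + 2 E$ ($L{\left(E \right)} = \left(E^{2} + 1 E\right) + E = \left(E^{2} + E\right) + E = \left(E + E^{2}\right) + E = E^{2} + 2 E$)
$1378 L{\left(1 \right)} = 1378 \cdot 1 \left(2 + 1\right) = 1378 \cdot 1 \cdot 3 = 1378 \cdot 3 = 4134$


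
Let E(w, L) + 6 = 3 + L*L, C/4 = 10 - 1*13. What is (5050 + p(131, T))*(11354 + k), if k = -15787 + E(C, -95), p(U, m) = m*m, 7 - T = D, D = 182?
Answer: 163712575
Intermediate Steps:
C = -12 (C = 4*(10 - 1*13) = 4*(10 - 13) = 4*(-3) = -12)
T = -175 (T = 7 - 1*182 = 7 - 182 = -175)
E(w, L) = -3 + L² (E(w, L) = -6 + (3 + L*L) = -6 + (3 + L²) = -3 + L²)
p(U, m) = m²
k = -6765 (k = -15787 + (-3 + (-95)²) = -15787 + (-3 + 9025) = -15787 + 9022 = -6765)
(5050 + p(131, T))*(11354 + k) = (5050 + (-175)²)*(11354 - 6765) = (5050 + 30625)*4589 = 35675*4589 = 163712575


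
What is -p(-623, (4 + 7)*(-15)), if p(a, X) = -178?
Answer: 178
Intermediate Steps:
-p(-623, (4 + 7)*(-15)) = -1*(-178) = 178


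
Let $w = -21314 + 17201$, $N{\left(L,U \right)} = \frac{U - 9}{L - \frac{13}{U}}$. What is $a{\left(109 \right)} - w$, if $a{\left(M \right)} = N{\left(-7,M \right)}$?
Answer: $\frac{795197}{194} \approx 4099.0$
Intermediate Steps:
$N{\left(L,U \right)} = \frac{-9 + U}{L - \frac{13}{U}}$
$a{\left(M \right)} = \frac{M \left(-9 + M\right)}{-13 - 7 M}$
$w = -4113$
$a{\left(109 \right)} - w = \frac{109 \left(9 - 109\right)}{13 + 7 \cdot 109} - -4113 = \frac{109 \left(9 - 109\right)}{13 + 763} + 4113 = 109 \cdot \frac{1}{776} \left(-100\right) + 4113 = - \frac{2725}{194} + 4113 = \frac{795197}{194}$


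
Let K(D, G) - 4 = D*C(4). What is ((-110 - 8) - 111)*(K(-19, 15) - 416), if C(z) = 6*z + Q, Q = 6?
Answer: 224878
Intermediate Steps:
C(z) = 6 + 6*z (C(z) = 6*z + 6 = 6 + 6*z)
K(D, G) = 4 + 30*D (K(D, G) = 4 + D*(6 + 6*4) = 4 + D*(6 + 24) = 4 + D*30 = 4 + 30*D)
((-110 - 8) - 111)*(K(-19, 15) - 416) = ((-110 - 8) - 111)*((4 + 30*(-19)) - 416) = (-118 - 111)*((4 - 570) - 416) = -229*(-566 - 416) = -229*(-982) = 224878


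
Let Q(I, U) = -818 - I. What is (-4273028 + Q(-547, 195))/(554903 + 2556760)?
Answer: -1424433/1037221 ≈ -1.3733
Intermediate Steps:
(-4273028 + Q(-547, 195))/(554903 + 2556760) = (-4273028 + (-818 - 1*(-547)))/(554903 + 2556760) = (-4273028 + (-818 + 547))/3111663 = (-4273028 - 271)*(1/3111663) = -4273299*1/3111663 = -1424433/1037221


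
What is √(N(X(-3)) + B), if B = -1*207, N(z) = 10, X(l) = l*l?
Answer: I*√197 ≈ 14.036*I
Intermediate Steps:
X(l) = l²
B = -207
√(N(X(-3)) + B) = √(10 - 207) = √(-197) = I*√197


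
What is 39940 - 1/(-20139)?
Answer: 804351661/20139 ≈ 39940.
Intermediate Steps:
39940 - 1/(-20139) = 39940 - 1*(-1/20139) = 39940 + 1/20139 = 804351661/20139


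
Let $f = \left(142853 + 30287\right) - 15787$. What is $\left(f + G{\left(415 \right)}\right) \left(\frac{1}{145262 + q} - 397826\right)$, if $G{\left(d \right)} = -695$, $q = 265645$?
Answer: $- \frac{25608803079459098}{410907} \approx -6.2323 \cdot 10^{10}$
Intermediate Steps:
$f = 157353$ ($f = 173140 - 15787 = 157353$)
$\left(f + G{\left(415 \right)}\right) \left(\frac{1}{145262 + q} - 397826\right) = \left(157353 - 695\right) \left(\frac{1}{145262 + 265645} - 397826\right) = 156658 \left(\frac{1}{410907} - 397826\right) = 156658 \left(- \frac{163469488181}{410907}\right) = - \frac{25608803079459098}{410907}$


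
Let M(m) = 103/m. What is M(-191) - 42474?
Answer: -8112637/191 ≈ -42475.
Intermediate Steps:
M(-191) - 42474 = 103/(-191) - 42474 = 103*(-1/191) - 42474 = -103/191 - 42474 = -8112637/191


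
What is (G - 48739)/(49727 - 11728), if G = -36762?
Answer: -6577/2923 ≈ -2.2501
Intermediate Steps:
(G - 48739)/(49727 - 11728) = (-36762 - 48739)/(49727 - 11728) = -85501/37999 = -85501*1/37999 = -6577/2923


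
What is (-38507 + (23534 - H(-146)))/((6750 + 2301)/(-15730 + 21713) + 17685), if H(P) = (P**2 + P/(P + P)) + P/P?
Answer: -434252123/211636812 ≈ -2.0519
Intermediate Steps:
H(P) = 3/2 + P**2 (H(P) = (P**2 + P/((2*P))) + 1 = (P**2 + (1/(2*P))*P) + 1 = (P**2 + 1/2) + 1 = (1/2 + P**2) + 1 = 3/2 + P**2)
(-38507 + (23534 - H(-146)))/((6750 + 2301)/(-15730 + 21713) + 17685) = (-38507 + (23534 - (3/2 + (-146)**2)))/((6750 + 2301)/(-15730 + 21713) + 17685) = (-38507 + (23534 - (3/2 + 21316)))/(9051/5983 + 17685) = (-38507 + (23534 - 1*42635/2))/(9051*(1/5983) + 17685) = (-38507 + (23534 - 42635/2))/(9051/5983 + 17685) = (-38507 + 4433/2)/(105818406/5983) = -72581/2*5983/105818406 = -434252123/211636812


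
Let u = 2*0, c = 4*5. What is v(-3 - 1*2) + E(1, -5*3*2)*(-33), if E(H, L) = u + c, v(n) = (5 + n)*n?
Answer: -660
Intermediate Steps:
c = 20
v(n) = n*(5 + n)
u = 0
E(H, L) = 20 (E(H, L) = 0 + 20 = 20)
v(-3 - 1*2) + E(1, -5*3*2)*(-33) = (-3 - 1*2)*(5 + (-3 - 1*2)) + 20*(-33) = (-3 - 2)*(5 + (-3 - 2)) - 660 = -5*(5 - 5) - 660 = -5*0 - 660 = 0 - 660 = -660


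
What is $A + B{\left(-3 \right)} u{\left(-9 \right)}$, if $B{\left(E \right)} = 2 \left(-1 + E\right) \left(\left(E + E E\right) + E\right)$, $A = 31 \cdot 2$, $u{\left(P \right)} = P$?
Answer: $278$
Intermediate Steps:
$A = 62$
$B{\left(E \right)} = \left(-2 + 2 E\right) \left(E^{2} + 2 E\right)$ ($B{\left(E \right)} = \left(-2 + 2 E\right) \left(\left(E + E^{2}\right) + E\right) = \left(-2 + 2 E\right) \left(E^{2} + 2 E\right)$)
$A + B{\left(-3 \right)} u{\left(-9 \right)} = 62 + 2 \left(-3\right) \left(-2 - 3 + \left(-3\right)^{2}\right) \left(-9\right) = 62 + 2 \left(-3\right) \left(-2 - 3 + 9\right) \left(-9\right) = 62 + 2 \left(-3\right) 4 \left(-9\right) = 62 - -216 = 62 + 216 = 278$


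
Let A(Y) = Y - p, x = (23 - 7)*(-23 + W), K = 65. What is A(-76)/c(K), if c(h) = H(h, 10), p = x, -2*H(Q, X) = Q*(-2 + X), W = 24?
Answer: 23/65 ≈ 0.35385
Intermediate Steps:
H(Q, X) = -Q*(-2 + X)/2
x = 16 (x = (23 - 7)*(-23 + 24) = 16*1 = 16)
p = 16
c(h) = -4*h (c(h) = h*(2 - 1*10)/2 = h*(2 - 10)/2 = (½)*h*(-8) = -4*h)
A(Y) = -16 + Y (A(Y) = Y - 1*16 = Y - 16 = -16 + Y)
A(-76)/c(K) = (-16 - 76)/((-4*65)) = -92/(-260) = -92*(-1/260) = 23/65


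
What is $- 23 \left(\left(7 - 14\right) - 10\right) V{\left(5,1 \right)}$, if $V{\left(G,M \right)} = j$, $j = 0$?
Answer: $0$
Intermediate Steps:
$V{\left(G,M \right)} = 0$
$- 23 \left(\left(7 - 14\right) - 10\right) V{\left(5,1 \right)} = - 23 \left(\left(7 - 14\right) - 10\right) 0 = - 23 \left(-7 - 10\right) 0 = \left(-23\right) \left(-17\right) 0 = 391 \cdot 0 = 0$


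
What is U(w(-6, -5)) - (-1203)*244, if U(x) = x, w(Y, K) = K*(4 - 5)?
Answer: 293537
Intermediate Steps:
w(Y, K) = -K (w(Y, K) = K*(-1) = -K)
U(w(-6, -5)) - (-1203)*244 = -1*(-5) - (-1203)*244 = 5 - 1203*(-244) = 5 + 293532 = 293537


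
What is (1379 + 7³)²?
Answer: 2965284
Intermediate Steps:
(1379 + 7³)² = (1379 + 343)² = 1722² = 2965284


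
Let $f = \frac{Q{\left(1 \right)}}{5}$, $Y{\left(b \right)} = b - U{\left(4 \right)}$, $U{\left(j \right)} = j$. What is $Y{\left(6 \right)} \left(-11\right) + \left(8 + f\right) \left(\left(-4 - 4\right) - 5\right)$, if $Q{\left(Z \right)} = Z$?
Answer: $- \frac{643}{5} \approx -128.6$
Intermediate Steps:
$Y{\left(b \right)} = -4 + b$ ($Y{\left(b \right)} = b - 4 = -4 + b$)
$f = \frac{1}{5}$ ($f = 1 \cdot \frac{1}{5} = \frac{1}{5} \approx 0.2$)
$Y{\left(6 \right)} \left(-11\right) + \left(8 + f\right) \left(\left(-4 - 4\right) - 5\right) = \left(-4 + 6\right) \left(-11\right) + \left(8 + \frac{1}{5}\right) \left(\left(-4 - 4\right) - 5\right) = 2 \left(-11\right) + \frac{41 \left(-8 - 5\right)}{5} = -22 + \frac{41}{5} \left(-13\right) = -22 - \frac{533}{5} = - \frac{643}{5}$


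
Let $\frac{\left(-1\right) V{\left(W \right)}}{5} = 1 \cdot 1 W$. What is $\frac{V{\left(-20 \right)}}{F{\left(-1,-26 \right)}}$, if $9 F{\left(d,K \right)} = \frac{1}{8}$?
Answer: $7200$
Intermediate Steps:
$V{\left(W \right)} = - 5 W$ ($V{\left(W \right)} = - 5 \cdot 1 \cdot 1 W = - 5 \cdot 1 W = - 5 W$)
$F{\left(d,K \right)} = \frac{1}{72}$ ($F{\left(d,K \right)} = \frac{1}{9 \cdot 8} = \frac{1}{9} \cdot \frac{1}{8} = \frac{1}{72}$)
$\frac{V{\left(-20 \right)}}{F{\left(-1,-26 \right)}} = \left(-5\right) \left(-20\right) \frac{1}{\frac{1}{72}} = 100 \cdot 72 = 7200$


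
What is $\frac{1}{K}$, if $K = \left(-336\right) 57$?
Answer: $- \frac{1}{19152} \approx -5.2214 \cdot 10^{-5}$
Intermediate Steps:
$K = -19152$
$\frac{1}{K} = \frac{1}{-19152} = - \frac{1}{19152}$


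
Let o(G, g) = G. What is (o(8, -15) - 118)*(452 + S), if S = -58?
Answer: -43340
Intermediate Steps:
(o(8, -15) - 118)*(452 + S) = (8 - 118)*(452 - 58) = -110*394 = -43340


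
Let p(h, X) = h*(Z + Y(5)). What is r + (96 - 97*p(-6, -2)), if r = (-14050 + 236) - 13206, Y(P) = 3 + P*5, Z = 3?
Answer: -8882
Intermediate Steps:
Y(P) = 3 + 5*P
p(h, X) = 31*h (p(h, X) = h*(3 + (3 + 5*5)) = h*(3 + (3 + 25)) = h*(3 + 28) = h*31 = 31*h)
r = -27020 (r = -13814 - 13206 = -27020)
r + (96 - 97*p(-6, -2)) = -27020 + (96 - 3007*(-6)) = -27020 + (96 - 97*(-186)) = -27020 + (96 + 18042) = -27020 + 18138 = -8882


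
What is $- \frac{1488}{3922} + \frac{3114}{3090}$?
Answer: $\frac{634599}{1009915} \approx 0.62837$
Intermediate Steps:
$- \frac{1488}{3922} + \frac{3114}{3090} = \left(-1488\right) \frac{1}{3922} + 3114 \cdot \frac{1}{3090} = - \frac{744}{1961} + \frac{519}{515} = \frac{634599}{1009915}$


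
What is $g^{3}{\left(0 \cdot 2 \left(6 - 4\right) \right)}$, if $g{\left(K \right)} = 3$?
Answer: $27$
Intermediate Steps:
$g^{3}{\left(0 \cdot 2 \left(6 - 4\right) \right)} = 3^{3} = 27$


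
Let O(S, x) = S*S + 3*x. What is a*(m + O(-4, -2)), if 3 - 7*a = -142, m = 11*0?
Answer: 1450/7 ≈ 207.14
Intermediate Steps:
O(S, x) = S**2 + 3*x
m = 0
a = 145/7 (a = 3/7 - 1/7*(-142) = 3/7 + 142/7 = 145/7 ≈ 20.714)
a*(m + O(-4, -2)) = 145*(0 + ((-4)**2 + 3*(-2)))/7 = 145*(0 + (16 - 6))/7 = 145*(0 + 10)/7 = (145/7)*10 = 1450/7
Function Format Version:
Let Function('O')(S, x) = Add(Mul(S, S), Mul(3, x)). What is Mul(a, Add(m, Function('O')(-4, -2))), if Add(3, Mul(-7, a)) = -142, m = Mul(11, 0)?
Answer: Rational(1450, 7) ≈ 207.14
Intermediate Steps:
Function('O')(S, x) = Add(Pow(S, 2), Mul(3, x))
m = 0
a = Rational(145, 7) (a = Add(Rational(3, 7), Mul(Rational(-1, 7), -142)) = Add(Rational(3, 7), Rational(142, 7)) = Rational(145, 7) ≈ 20.714)
Mul(a, Add(m, Function('O')(-4, -2))) = Mul(Rational(145, 7), Add(0, Add(Pow(-4, 2), Mul(3, -2)))) = Mul(Rational(145, 7), Add(0, Add(16, -6))) = Mul(Rational(145, 7), Add(0, 10)) = Mul(Rational(145, 7), 10) = Rational(1450, 7)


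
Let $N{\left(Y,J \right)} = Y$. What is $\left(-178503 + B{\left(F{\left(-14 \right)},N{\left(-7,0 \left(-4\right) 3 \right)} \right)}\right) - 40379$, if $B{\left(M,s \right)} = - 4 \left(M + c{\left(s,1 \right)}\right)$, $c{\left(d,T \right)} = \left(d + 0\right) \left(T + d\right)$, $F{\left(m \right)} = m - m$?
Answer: $-219050$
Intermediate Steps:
$F{\left(m \right)} = 0$
$c{\left(d,T \right)} = d \left(T + d\right)$
$B{\left(M,s \right)} = - 4 M - 4 s \left(1 + s\right)$ ($B{\left(M,s \right)} = - 4 \left(M + s \left(1 + s\right)\right) = - 4 M - 4 s \left(1 + s\right)$)
$\left(-178503 + B{\left(F{\left(-14 \right)},N{\left(-7,0 \left(-4\right) 3 \right)} \right)}\right) - 40379 = \left(-178503 - - 28 \left(1 - 7\right)\right) - 40379 = \left(-178503 + \left(0 - \left(-28\right) \left(-6\right)\right)\right) - 40379 = \left(-178503 + \left(0 - 168\right)\right) - 40379 = \left(-178503 - 168\right) - 40379 = -178671 - 40379 = -219050$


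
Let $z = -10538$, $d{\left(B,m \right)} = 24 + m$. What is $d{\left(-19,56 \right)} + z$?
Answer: $-10458$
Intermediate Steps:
$d{\left(-19,56 \right)} + z = \left(24 + 56\right) - 10538 = 80 - 10538 = -10458$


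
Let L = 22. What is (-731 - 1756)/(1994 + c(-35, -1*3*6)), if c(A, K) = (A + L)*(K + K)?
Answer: -2487/2462 ≈ -1.0102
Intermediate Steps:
c(A, K) = 2*K*(22 + A) (c(A, K) = (A + 22)*(K + K) = (22 + A)*(2*K) = 2*K*(22 + A))
(-731 - 1756)/(1994 + c(-35, -1*3*6)) = (-731 - 1756)/(1994 + 2*(-1*3*6)*(22 - 35)) = -2487/(1994 + 2*(-3*6)*(-13)) = -2487/(1994 + 2*(-18)*(-13)) = -2487/(1994 + 468) = -2487/2462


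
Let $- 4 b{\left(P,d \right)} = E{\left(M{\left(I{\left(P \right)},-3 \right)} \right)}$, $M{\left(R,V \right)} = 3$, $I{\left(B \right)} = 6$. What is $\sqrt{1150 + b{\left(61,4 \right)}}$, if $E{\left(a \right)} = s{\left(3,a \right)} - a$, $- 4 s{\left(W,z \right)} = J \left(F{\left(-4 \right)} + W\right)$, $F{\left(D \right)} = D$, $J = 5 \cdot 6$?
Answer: $\frac{\sqrt{18382}}{4} \approx 33.895$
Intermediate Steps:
$J = 30$
$s{\left(W,z \right)} = 30 - \frac{15 W}{2}$ ($s{\left(W,z \right)} = - \frac{30 \left(-4 + W\right)}{4} = - \frac{-120 + 30 W}{4} = 30 - \frac{15 W}{2}$)
$E{\left(a \right)} = \frac{15}{2} - a$ ($E{\left(a \right)} = \left(30 - \frac{45}{2}\right) - a = \frac{15}{2} - a$)
$b{\left(P,d \right)} = - \frac{9}{8}$ ($b{\left(P,d \right)} = - \frac{\frac{15}{2} - 3}{4} = \left(- \frac{1}{4}\right) \frac{9}{2} = - \frac{9}{8}$)
$\sqrt{1150 + b{\left(61,4 \right)}} = \sqrt{1150 - \frac{9}{8}} = \sqrt{\frac{9191}{8}} = \frac{\sqrt{18382}}{4}$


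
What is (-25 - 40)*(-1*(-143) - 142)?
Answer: -65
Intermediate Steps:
(-25 - 40)*(-1*(-143) - 142) = -65*(143 - 142) = -65*1 = -65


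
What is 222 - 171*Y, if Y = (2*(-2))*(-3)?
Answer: -1830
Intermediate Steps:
Y = 12 (Y = -4*(-3) = 12)
222 - 171*Y = 222 - 171*12 = 222 - 2052 = -1830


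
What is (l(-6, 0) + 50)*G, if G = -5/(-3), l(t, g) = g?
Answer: 250/3 ≈ 83.333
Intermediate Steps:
G = 5/3 (G = -5*(-⅓) = 5/3 ≈ 1.6667)
(l(-6, 0) + 50)*G = (0 + 50)*(5/3) = 50*(5/3) = 250/3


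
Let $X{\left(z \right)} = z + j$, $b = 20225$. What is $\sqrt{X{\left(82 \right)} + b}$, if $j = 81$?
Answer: $2 \sqrt{5097} \approx 142.79$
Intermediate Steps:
$X{\left(z \right)} = 81 + z$ ($X{\left(z \right)} = z + 81 = 81 + z$)
$\sqrt{X{\left(82 \right)} + b} = \sqrt{\left(81 + 82\right) + 20225} = \sqrt{163 + 20225} = \sqrt{20388} = 2 \sqrt{5097}$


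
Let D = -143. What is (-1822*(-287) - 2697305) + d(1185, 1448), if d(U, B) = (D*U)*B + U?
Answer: -247544046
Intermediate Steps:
d(U, B) = U - 143*B*U (d(U, B) = (-143*U)*B + U = -143*B*U + U = U - 143*B*U)
(-1822*(-287) - 2697305) + d(1185, 1448) = (-1822*(-287) - 2697305) + 1185*(1 - 143*1448) = (522914 - 2697305) + 1185*(1 - 207064) = -2174391 + 1185*(-207063) = -2174391 - 245369655 = -247544046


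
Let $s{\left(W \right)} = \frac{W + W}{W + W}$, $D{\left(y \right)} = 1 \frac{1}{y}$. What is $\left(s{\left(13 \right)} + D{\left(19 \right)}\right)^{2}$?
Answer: $\frac{400}{361} \approx 1.108$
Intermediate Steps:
$D{\left(y \right)} = \frac{1}{y}$
$s{\left(W \right)} = 1$ ($s{\left(W \right)} = \frac{2 W}{2 W} = 2 W \frac{1}{2 W} = 1$)
$\left(s{\left(13 \right)} + D{\left(19 \right)}\right)^{2} = \left(1 + \frac{1}{19}\right)^{2} = \left(\frac{20}{19}\right)^{2} = \frac{400}{361}$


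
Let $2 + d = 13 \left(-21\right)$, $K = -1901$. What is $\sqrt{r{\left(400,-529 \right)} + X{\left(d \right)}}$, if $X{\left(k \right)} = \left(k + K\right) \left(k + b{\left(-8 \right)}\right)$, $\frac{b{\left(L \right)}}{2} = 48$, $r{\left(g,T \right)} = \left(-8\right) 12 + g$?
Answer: $12 \sqrt{2707} \approx 624.35$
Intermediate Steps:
$r{\left(g,T \right)} = -96 + g$
$d = -275$ ($d = -2 + 13 \left(-21\right) = -2 - 273 = -275$)
$b{\left(L \right)} = 96$ ($b{\left(L \right)} = 2 \cdot 48 = 96$)
$X{\left(k \right)} = \left(-1901 + k\right) \left(96 + k\right)$ ($X{\left(k \right)} = \left(k - 1901\right) \left(k + 96\right) = \left(-1901 + k\right) \left(96 + k\right)$)
$\sqrt{r{\left(400,-529 \right)} + X{\left(d \right)}} = \sqrt{\left(-96 + 400\right) - \left(-313879 - 75625\right)} = \sqrt{304 + \left(-182496 + 75625 + 496375\right)} = \sqrt{304 + 389504} = \sqrt{389808} = 12 \sqrt{2707}$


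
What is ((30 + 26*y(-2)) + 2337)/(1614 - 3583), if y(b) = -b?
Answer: -2419/1969 ≈ -1.2285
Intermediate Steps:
((30 + 26*y(-2)) + 2337)/(1614 - 3583) = ((30 + 26*(-1*(-2))) + 2337)/(1614 - 3583) = ((30 + 26*2) + 2337)/(-1969) = ((30 + 52) + 2337)*(-1/1969) = (82 + 2337)*(-1/1969) = 2419*(-1/1969) = -2419/1969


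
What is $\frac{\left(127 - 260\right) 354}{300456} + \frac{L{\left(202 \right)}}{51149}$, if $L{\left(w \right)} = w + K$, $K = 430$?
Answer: $- \frac{369718171}{2561337324} \approx -0.14435$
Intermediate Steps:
$L{\left(w \right)} = 430 + w$ ($L{\left(w \right)} = w + 430 = 430 + w$)
$\frac{\left(127 - 260\right) 354}{300456} + \frac{L{\left(202 \right)}}{51149} = \frac{\left(127 - 260\right) 354}{300456} + \frac{430 + 202}{51149} = \left(-133\right) 354 \cdot \frac{1}{300456} + 632 \cdot \frac{1}{51149} = \left(-47082\right) \frac{1}{300456} + \frac{632}{51149} = - \frac{7847}{50076} + \frac{632}{51149} = - \frac{369718171}{2561337324}$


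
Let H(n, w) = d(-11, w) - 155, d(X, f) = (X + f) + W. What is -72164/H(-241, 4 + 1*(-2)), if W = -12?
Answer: 18041/44 ≈ 410.02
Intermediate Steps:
d(X, f) = -12 + X + f (d(X, f) = (X + f) - 12 = -12 + X + f)
H(n, w) = -178 + w (H(n, w) = (-12 - 11 + w) - 155 = (-23 + w) - 155 = -178 + w)
-72164/H(-241, 4 + 1*(-2)) = -72164/(-178 + (4 + 1*(-2))) = -72164/(-178 + (4 - 2)) = -72164/(-178 + 2) = -72164/(-176) = -72164*(-1/176) = 18041/44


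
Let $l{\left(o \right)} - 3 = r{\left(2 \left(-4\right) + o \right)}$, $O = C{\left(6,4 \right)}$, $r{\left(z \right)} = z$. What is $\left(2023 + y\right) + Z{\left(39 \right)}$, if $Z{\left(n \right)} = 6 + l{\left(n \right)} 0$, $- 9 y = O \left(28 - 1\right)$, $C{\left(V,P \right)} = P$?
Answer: $2017$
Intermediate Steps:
$O = 4$
$l{\left(o \right)} = -5 + o$ ($l{\left(o \right)} = 3 + \left(2 \left(-4\right) + o\right) = 3 + \left(-8 + o\right) = -5 + o$)
$y = -12$ ($y = - \frac{4 \left(28 - 1\right)}{9} = - \frac{4 \cdot 27}{9} = \left(- \frac{1}{9}\right) 108 = -12$)
$Z{\left(n \right)} = 6$ ($Z{\left(n \right)} = 6 + \left(-5 + n\right) 0 = 6 + 0 = 6$)
$\left(2023 + y\right) + Z{\left(39 \right)} = \left(2023 - 12\right) + 6 = 2011 + 6 = 2017$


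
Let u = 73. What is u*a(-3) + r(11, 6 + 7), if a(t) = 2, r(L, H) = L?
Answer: 157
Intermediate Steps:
u*a(-3) + r(11, 6 + 7) = 73*2 + 11 = 146 + 11 = 157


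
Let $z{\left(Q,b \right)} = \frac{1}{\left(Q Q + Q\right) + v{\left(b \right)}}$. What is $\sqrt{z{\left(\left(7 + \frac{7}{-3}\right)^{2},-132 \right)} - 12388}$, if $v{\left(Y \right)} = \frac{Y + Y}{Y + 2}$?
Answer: $\frac{i \sqrt{21297879114029938}}{1311196} \approx 111.3 i$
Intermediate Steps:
$v{\left(Y \right)} = \frac{2 Y}{2 + Y}$
$z{\left(Q,b \right)} = \frac{1}{Q + Q^{2} + \frac{2 b}{2 + b}}$ ($z{\left(Q,b \right)} = \frac{1}{\left(Q Q + Q\right) + \frac{2 b}{2 + b}} = \frac{1}{\left(Q^{2} + Q\right) + \frac{2 b}{2 + b}} = \frac{1}{\left(Q + Q^{2}\right) + \frac{2 b}{2 + b}} = \frac{1}{Q + Q^{2} + \frac{2 b}{2 + b}}$)
$\sqrt{z{\left(\left(7 + \frac{7}{-3}\right)^{2},-132 \right)} - 12388} = \sqrt{\frac{2 - 132}{2 \left(-132\right) + \left(7 + \frac{7}{-3}\right)^{2} \left(1 + \left(7 + \frac{7}{-3}\right)^{2}\right) \left(2 - 132\right)} - 12388} = \sqrt{\frac{1}{-264 + \left(7 + 7 \left(- \frac{1}{3}\right)\right)^{2} \left(1 + \left(7 + 7 \left(- \frac{1}{3}\right)\right)^{2}\right) \left(-130\right)} \left(-130\right) - 12388} = \sqrt{\frac{1}{-264 + \left(7 - \frac{7}{3}\right)^{2} \left(1 + \left(7 - \frac{7}{3}\right)^{2}\right) \left(-130\right)} \left(-130\right) - 12388} = \sqrt{\frac{1}{-264 + \left(\frac{14}{3}\right)^{2} \left(1 + \left(\frac{14}{3}\right)^{2}\right) \left(-130\right)} \left(-130\right) - 12388} = \sqrt{\frac{1}{-264 + \frac{196}{9} \left(1 + \frac{196}{9}\right) \left(-130\right)} \left(-130\right) - 12388} = \sqrt{\frac{1}{-264 + \frac{196}{9} \cdot \frac{205}{9} \left(-130\right)} \left(-130\right) - 12388} = \sqrt{\frac{1}{-264 - \frac{5223400}{81}} \left(-130\right) - 12388} = \sqrt{\frac{1}{- \frac{5244784}{81}} \left(-130\right) - 12388} = \sqrt{\left(- \frac{81}{5244784}\right) \left(-130\right) - 12388} = \sqrt{\frac{5265}{2622392} - 12388} = \sqrt{- \frac{32486186831}{2622392}} = \frac{i \sqrt{21297879114029938}}{1311196}$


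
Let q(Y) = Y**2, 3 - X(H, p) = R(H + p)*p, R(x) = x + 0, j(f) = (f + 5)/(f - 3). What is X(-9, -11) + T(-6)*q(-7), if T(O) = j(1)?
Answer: -364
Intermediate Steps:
j(f) = (5 + f)/(-3 + f)
R(x) = x
T(O) = -3 (T(O) = (5 + 1)/(-3 + 1) = 6/(-2) = -1/2*6 = -3)
X(H, p) = 3 - p*(H + p) (X(H, p) = 3 - (H + p)*p = 3 - p*(H + p))
X(-9, -11) + T(-6)*q(-7) = (3 - 1*(-11)*(-9 - 11)) - 3*(-7)**2 = (3 - 1*(-11)*(-20)) - 3*49 = (3 - 220) - 147 = -217 - 147 = -364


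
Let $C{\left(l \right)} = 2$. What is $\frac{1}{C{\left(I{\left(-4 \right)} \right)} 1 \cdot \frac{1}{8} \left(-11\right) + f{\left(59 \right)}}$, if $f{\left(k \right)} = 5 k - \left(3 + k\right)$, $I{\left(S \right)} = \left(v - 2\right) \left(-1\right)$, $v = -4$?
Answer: $\frac{4}{921} \approx 0.0043431$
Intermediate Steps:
$I{\left(S \right)} = 6$ ($I{\left(S \right)} = \left(-4 - 2\right) \left(-1\right) = \left(-6\right) \left(-1\right) = 6$)
$f{\left(k \right)} = -3 + 4 k$
$\frac{1}{C{\left(I{\left(-4 \right)} \right)} 1 \cdot \frac{1}{8} \left(-11\right) + f{\left(59 \right)}} = \frac{1}{2 \cdot 1 \cdot \frac{1}{8} \left(-11\right) + \left(-3 + 4 \cdot 59\right)} = \frac{1}{2 \cdot 1 \cdot \frac{1}{8} \left(-11\right) + \left(-3 + 236\right)} = \frac{1}{2 \cdot \frac{1}{8} \left(-11\right) + 233} = \frac{1}{\frac{1}{4} \left(-11\right) + 233} = \frac{1}{- \frac{11}{4} + 233} = \frac{1}{\frac{921}{4}} = \frac{4}{921}$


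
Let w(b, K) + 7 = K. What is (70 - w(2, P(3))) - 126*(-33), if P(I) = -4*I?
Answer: 4247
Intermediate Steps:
w(b, K) = -7 + K
(70 - w(2, P(3))) - 126*(-33) = (70 - (-7 - 4*3)) - 126*(-33) = (70 - (-7 - 12)) + 4158 = (70 - 1*(-19)) + 4158 = (70 + 19) + 4158 = 89 + 4158 = 4247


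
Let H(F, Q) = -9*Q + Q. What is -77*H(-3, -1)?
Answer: -616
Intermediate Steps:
H(F, Q) = -8*Q
-77*H(-3, -1) = -(-616)*(-1) = -77*8 = -616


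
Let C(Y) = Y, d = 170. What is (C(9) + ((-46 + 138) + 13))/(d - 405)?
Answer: -114/235 ≈ -0.48511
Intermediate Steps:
(C(9) + ((-46 + 138) + 13))/(d - 405) = (9 + ((-46 + 138) + 13))/(170 - 405) = (9 + (92 + 13))/(-235) = (9 + 105)*(-1/235) = 114*(-1/235) = -114/235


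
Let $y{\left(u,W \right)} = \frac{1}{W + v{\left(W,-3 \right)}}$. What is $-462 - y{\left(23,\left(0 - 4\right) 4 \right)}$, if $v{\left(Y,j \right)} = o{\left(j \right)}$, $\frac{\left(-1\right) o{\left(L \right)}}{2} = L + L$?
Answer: $- \frac{1847}{4} \approx -461.75$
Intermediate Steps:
$o{\left(L \right)} = - 4 L$ ($o{\left(L \right)} = - 2 \left(L + L\right) = - 2 \cdot 2 L = - 4 L$)
$v{\left(Y,j \right)} = - 4 j$
$y{\left(u,W \right)} = \frac{1}{12 + W}$ ($y{\left(u,W \right)} = \frac{1}{W - -12} = \frac{1}{W + 12} = \frac{1}{12 + W}$)
$-462 - y{\left(23,\left(0 - 4\right) 4 \right)} = -462 - \frac{1}{12 + \left(0 - 4\right) 4} = -462 - \frac{1}{12 - 16} = -462 - \frac{1}{-4} = -462 - - \frac{1}{4} = -462 + \frac{1}{4} = - \frac{1847}{4}$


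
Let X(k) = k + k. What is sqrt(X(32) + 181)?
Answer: 7*sqrt(5) ≈ 15.652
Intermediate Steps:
X(k) = 2*k
sqrt(X(32) + 181) = sqrt(2*32 + 181) = sqrt(64 + 181) = sqrt(245) = 7*sqrt(5)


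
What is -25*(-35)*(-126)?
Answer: -110250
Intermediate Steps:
-25*(-35)*(-126) = 875*(-126) = -110250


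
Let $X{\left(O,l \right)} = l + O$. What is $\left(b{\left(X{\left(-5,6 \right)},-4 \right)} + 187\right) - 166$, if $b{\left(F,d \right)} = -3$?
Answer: $18$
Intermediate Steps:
$X{\left(O,l \right)} = O + l$
$\left(b{\left(X{\left(-5,6 \right)},-4 \right)} + 187\right) - 166 = \left(-3 + 187\right) - 166 = 184 - 166 = 18$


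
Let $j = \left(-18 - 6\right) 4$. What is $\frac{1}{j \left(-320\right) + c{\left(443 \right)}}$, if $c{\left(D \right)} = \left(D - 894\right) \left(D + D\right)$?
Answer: $- \frac{1}{368866} \approx -2.711 \cdot 10^{-6}$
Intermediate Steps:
$j = -96$ ($j = \left(-24\right) 4 = -96$)
$c{\left(D \right)} = 2 D \left(-894 + D\right)$ ($c{\left(D \right)} = \left(-894 + D\right) 2 D = 2 D \left(-894 + D\right)$)
$\frac{1}{j \left(-320\right) + c{\left(443 \right)}} = \frac{1}{\left(-96\right) \left(-320\right) + 2 \cdot 443 \left(-894 + 443\right)} = \frac{1}{30720 + 2 \cdot 443 \left(-451\right)} = \frac{1}{30720 - 399586} = \frac{1}{-368866} = - \frac{1}{368866}$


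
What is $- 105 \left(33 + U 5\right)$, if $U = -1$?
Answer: $-2940$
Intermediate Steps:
$- 105 \left(33 + U 5\right) = - 105 \left(33 - 5\right) = \left(-105\right) 28 = -2940$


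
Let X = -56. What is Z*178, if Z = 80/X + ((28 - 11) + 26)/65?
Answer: -62122/455 ≈ -136.53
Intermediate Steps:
Z = -349/455 (Z = 80/(-56) + ((28 - 11) + 26)/65 = 80*(-1/56) + (17 + 26)*(1/65) = -10/7 + 43*(1/65) = -10/7 + 43/65 = -349/455 ≈ -0.76703)
Z*178 = -349/455*178 = -62122/455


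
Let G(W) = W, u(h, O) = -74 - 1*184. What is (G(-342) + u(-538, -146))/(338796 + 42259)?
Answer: -120/76211 ≈ -0.0015746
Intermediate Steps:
u(h, O) = -258 (u(h, O) = -74 - 184 = -258)
(G(-342) + u(-538, -146))/(338796 + 42259) = (-342 - 258)/(338796 + 42259) = -600/381055 = -600*1/381055 = -120/76211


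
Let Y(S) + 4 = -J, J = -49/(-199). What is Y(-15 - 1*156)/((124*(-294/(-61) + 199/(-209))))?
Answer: -10772905/1216699532 ≈ -0.0088542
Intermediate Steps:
J = 49/199 (J = -49*(-1/199) = 49/199 ≈ 0.24623)
Y(S) = -845/199 (Y(S) = -4 - 1*49/199 = -4 - 49/199 = -845/199)
Y(-15 - 1*156)/((124*(-294/(-61) + 199/(-209)))) = -845*1/(124*(-294/(-61) + 199/(-209)))/199 = -845*1/(124*(-294*(-1/61) + 199*(-1/209)))/199 = -845*1/(124*(294/61 - 199/209))/199 = -845/(199*(124*(49307/12749))) = -845/(199*6114068/12749) = -845/199*12749/6114068 = -10772905/1216699532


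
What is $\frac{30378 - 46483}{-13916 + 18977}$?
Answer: $- \frac{16105}{5061} \approx -3.1822$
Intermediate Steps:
$\frac{30378 - 46483}{-13916 + 18977} = - \frac{16105}{5061}$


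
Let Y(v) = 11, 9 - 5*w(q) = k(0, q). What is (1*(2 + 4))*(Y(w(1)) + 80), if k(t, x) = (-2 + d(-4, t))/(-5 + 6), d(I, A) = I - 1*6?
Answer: 546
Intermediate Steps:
d(I, A) = -6 + I (d(I, A) = I - 6 = -6 + I)
k(t, x) = -12 (k(t, x) = (-2 + (-6 - 4))/(-5 + 6) = (-2 - 10)/1 = -12*1 = -12)
w(q) = 21/5 (w(q) = 9/5 - 1/5*(-12) = 9/5 + 12/5 = 21/5)
(1*(2 + 4))*(Y(w(1)) + 80) = (1*(2 + 4))*(11 + 80) = (1*6)*91 = 6*91 = 546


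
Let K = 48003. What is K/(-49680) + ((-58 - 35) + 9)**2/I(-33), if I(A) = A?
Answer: -39125131/182160 ≈ -214.78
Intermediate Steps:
K/(-49680) + ((-58 - 35) + 9)**2/I(-33) = 48003/(-49680) + ((-58 - 35) + 9)**2/(-33) = 48003*(-1/49680) + (-93 + 9)**2*(-1/33) = -16001/16560 + (-84)**2*(-1/33) = -16001/16560 + 7056*(-1/33) = -16001/16560 - 2352/11 = -39125131/182160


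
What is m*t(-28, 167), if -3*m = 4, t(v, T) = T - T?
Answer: 0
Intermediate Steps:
t(v, T) = 0
m = -4/3 (m = -⅓*4 = -4/3 ≈ -1.3333)
m*t(-28, 167) = -4/3*0 = 0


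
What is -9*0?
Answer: 0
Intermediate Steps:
-9*0 = 0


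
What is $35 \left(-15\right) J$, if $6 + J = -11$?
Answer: $8925$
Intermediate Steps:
$J = -17$ ($J = -6 - 11 = -17$)
$35 \left(-15\right) J = 35 \left(-15\right) \left(-17\right) = \left(-525\right) \left(-17\right) = 8925$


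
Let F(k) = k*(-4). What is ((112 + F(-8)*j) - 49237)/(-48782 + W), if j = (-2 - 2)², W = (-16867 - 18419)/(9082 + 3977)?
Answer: 211612389/212359808 ≈ 0.99648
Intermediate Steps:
W = -11762/4353 (W = -35286/13059 = -35286*1/13059 = -11762/4353 ≈ -2.7020)
F(k) = -4*k
j = 16 (j = (-4)² = 16)
((112 + F(-8)*j) - 49237)/(-48782 + W) = ((112 - 4*(-8)*16) - 49237)/(-48782 - 11762/4353) = ((112 + 32*16) - 49237)/(-212359808/4353) = ((112 + 512) - 49237)*(-4353/212359808) = (624 - 49237)*(-4353/212359808) = -48613*(-4353/212359808) = 211612389/212359808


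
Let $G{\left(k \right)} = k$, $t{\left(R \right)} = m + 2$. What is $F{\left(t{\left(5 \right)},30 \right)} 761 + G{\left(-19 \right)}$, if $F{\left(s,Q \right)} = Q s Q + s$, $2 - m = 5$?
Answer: $-685680$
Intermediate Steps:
$m = -3$ ($m = 2 - 5 = -3$)
$t{\left(R \right)} = -1$ ($t{\left(R \right)} = -3 + 2 = -1$)
$F{\left(s,Q \right)} = s + s Q^{2}$ ($F{\left(s,Q \right)} = s Q^{2} + s = s + s Q^{2}$)
$F{\left(t{\left(5 \right)},30 \right)} 761 + G{\left(-19 \right)} = - (1 + 30^{2}) 761 - 19 = - (1 + 900) 761 - 19 = \left(-1\right) 901 \cdot 761 - 19 = \left(-901\right) 761 - 19 = -685661 - 19 = -685680$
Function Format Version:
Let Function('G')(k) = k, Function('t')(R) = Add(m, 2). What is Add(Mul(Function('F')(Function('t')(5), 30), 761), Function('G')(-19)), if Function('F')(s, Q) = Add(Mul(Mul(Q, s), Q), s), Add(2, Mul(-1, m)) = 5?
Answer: -685680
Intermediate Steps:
m = -3 (m = Add(2, Mul(-1, 5)) = Add(2, -5) = -3)
Function('t')(R) = -1 (Function('t')(R) = Add(-3, 2) = -1)
Function('F')(s, Q) = Add(s, Mul(s, Pow(Q, 2))) (Function('F')(s, Q) = Add(Mul(s, Pow(Q, 2)), s) = Add(s, Mul(s, Pow(Q, 2))))
Add(Mul(Function('F')(Function('t')(5), 30), 761), Function('G')(-19)) = Add(Mul(Mul(-1, Add(1, Pow(30, 2))), 761), -19) = Add(Mul(Mul(-1, Add(1, 900)), 761), -19) = Add(Mul(Mul(-1, 901), 761), -19) = Add(Mul(-901, 761), -19) = Add(-685661, -19) = -685680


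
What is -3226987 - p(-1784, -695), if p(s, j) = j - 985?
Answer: -3225307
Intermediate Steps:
p(s, j) = -985 + j
-3226987 - p(-1784, -695) = -3226987 - (-985 - 695) = -3226987 - 1*(-1680) = -3226987 + 1680 = -3225307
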